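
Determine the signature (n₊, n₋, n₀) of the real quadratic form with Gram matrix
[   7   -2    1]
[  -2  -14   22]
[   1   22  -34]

step 0: pivot 7 → sign +
step 1: pivot -102/7 → sign −
step 2: pivot -1/17 → sign −
signature = (1, 2, 0)

Answer: (1, 2, 0)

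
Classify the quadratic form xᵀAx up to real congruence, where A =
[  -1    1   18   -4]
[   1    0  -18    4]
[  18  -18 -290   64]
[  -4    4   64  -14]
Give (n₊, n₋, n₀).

step 0: pivot -1 → sign −
step 1: pivot 1 → sign +
step 2: pivot 34 → sign +
step 3: pivot 2/17 → sign +
signature = (3, 1, 0)

Answer: (3, 1, 0)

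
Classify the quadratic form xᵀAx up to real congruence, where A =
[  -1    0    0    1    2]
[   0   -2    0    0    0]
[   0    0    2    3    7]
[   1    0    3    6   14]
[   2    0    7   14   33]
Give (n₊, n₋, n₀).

Answer: (3, 2, 0)

Derivation:
step 0: pivot -1 → sign −
step 1: pivot -2 → sign −
step 2: pivot 2 → sign +
step 3: pivot 5/2 → sign +
step 4: pivot 2/5 → sign +
signature = (3, 2, 0)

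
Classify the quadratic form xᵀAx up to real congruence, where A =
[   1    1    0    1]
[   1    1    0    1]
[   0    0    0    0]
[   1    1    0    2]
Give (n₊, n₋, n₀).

Answer: (2, 0, 2)

Derivation:
step 0: pivot 1 → sign +
step 1: pivot 1 → sign +
step 2: row/col 2 already zero → sign 0
step 3: row/col 3 already zero → sign 0
signature = (2, 0, 2)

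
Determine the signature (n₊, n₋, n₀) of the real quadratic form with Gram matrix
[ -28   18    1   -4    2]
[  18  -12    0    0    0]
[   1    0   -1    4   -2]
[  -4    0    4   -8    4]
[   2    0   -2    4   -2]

step 0: pivot -28 → sign −
step 1: pivot -3/7 → sign −
step 2: pivot 8 → sign +
step 3: row/col 3 already zero → sign 0
step 4: row/col 4 already zero → sign 0
signature = (1, 2, 2)

Answer: (1, 2, 2)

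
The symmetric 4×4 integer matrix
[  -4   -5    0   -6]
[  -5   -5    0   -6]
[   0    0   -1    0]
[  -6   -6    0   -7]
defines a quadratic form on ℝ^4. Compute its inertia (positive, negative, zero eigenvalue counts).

Answer: (2, 2, 0)

Derivation:
step 0: pivot -4 → sign −
step 1: pivot 5/4 → sign +
step 2: pivot -1 → sign −
step 3: pivot 1/5 → sign +
signature = (2, 2, 0)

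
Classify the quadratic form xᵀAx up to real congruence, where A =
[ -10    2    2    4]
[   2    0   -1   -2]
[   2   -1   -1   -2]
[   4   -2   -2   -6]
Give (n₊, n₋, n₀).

Answer: (1, 3, 0)

Derivation:
step 0: pivot -10 → sign −
step 1: pivot 2/5 → sign +
step 2: pivot -3/2 → sign −
step 3: pivot -2 → sign −
signature = (1, 3, 0)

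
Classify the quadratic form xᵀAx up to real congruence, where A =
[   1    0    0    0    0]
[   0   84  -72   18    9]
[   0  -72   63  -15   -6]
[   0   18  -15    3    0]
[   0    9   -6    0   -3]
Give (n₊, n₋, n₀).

step 0: pivot 1 → sign +
step 1: pivot 84 → sign +
step 2: pivot 9/7 → sign +
step 3: pivot -1 → sign −
step 4: row/col 4 already zero → sign 0
signature = (3, 1, 1)

Answer: (3, 1, 1)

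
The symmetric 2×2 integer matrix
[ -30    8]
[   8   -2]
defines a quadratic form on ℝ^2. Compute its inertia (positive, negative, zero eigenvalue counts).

Answer: (1, 1, 0)

Derivation:
step 0: pivot -30 → sign −
step 1: pivot 2/15 → sign +
signature = (1, 1, 0)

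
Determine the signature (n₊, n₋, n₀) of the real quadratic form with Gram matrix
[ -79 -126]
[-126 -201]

Answer: (0, 2, 0)

Derivation:
step 0: pivot -79 → sign −
step 1: pivot -3/79 → sign −
signature = (0, 2, 0)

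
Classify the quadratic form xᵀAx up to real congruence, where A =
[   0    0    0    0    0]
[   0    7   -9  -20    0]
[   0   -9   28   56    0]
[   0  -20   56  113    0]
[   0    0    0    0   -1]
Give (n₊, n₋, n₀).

step 0: pivot 7 → sign +
step 1: pivot 115/7 → sign +
step 2: pivot 3/115 → sign +
step 3: pivot -1 → sign −
step 4: row/col 4 already zero → sign 0
signature = (3, 1, 1)

Answer: (3, 1, 1)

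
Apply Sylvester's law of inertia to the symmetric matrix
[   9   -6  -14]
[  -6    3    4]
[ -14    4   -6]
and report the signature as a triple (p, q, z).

step 0: pivot 9 → sign +
step 1: pivot -1 → sign −
step 2: pivot 2/3 → sign +
signature = (2, 1, 0)

Answer: (2, 1, 0)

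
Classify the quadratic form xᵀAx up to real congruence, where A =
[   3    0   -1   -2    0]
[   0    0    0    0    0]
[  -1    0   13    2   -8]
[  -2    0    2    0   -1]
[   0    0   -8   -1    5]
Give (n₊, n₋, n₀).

step 0: pivot 3 → sign +
step 1: pivot 38/3 → sign +
step 2: pivot -28/19 → sign −
step 3: pivot -1/28 → sign −
step 4: row/col 4 already zero → sign 0
signature = (2, 2, 1)

Answer: (2, 2, 1)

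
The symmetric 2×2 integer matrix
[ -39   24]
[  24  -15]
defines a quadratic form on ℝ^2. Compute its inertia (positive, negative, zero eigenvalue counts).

Answer: (0, 2, 0)

Derivation:
step 0: pivot -39 → sign −
step 1: pivot -3/13 → sign −
signature = (0, 2, 0)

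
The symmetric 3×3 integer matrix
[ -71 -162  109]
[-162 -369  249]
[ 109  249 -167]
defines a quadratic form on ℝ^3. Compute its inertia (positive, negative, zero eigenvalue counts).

step 0: pivot -71 → sign −
step 1: pivot 45/71 → sign +
step 2: pivot 1/5 → sign +
signature = (2, 1, 0)

Answer: (2, 1, 0)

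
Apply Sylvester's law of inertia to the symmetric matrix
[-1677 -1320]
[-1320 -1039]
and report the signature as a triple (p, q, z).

Answer: (0, 2, 0)

Derivation:
step 0: pivot -1677 → sign −
step 1: pivot -1/559 → sign −
signature = (0, 2, 0)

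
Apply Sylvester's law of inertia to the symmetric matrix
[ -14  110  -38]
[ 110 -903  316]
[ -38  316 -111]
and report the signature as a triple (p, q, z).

Answer: (0, 3, 0)

Derivation:
step 0: pivot -14 → sign −
step 1: pivot -271/7 → sign −
step 2: pivot -3/271 → sign −
signature = (0, 3, 0)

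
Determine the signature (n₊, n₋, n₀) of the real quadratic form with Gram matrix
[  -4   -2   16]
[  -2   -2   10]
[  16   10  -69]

step 0: pivot -4 → sign −
step 1: pivot -1 → sign −
step 2: pivot -1 → sign −
signature = (0, 3, 0)

Answer: (0, 3, 0)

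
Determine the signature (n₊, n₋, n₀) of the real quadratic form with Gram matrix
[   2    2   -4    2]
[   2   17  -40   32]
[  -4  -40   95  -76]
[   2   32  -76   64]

Answer: (4, 0, 0)

Derivation:
step 0: pivot 2 → sign +
step 1: pivot 15 → sign +
step 2: pivot 3/5 → sign +
step 3: pivot 2 → sign +
signature = (4, 0, 0)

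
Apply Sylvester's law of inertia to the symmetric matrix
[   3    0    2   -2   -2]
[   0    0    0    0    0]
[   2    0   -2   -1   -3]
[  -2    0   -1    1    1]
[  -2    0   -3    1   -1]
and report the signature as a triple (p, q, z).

Answer: (1, 3, 1)

Derivation:
step 0: pivot 3 → sign +
step 1: pivot -10/3 → sign −
step 2: pivot -3/10 → sign −
step 3: pivot -2/3 → sign −
step 4: row/col 4 already zero → sign 0
signature = (1, 3, 1)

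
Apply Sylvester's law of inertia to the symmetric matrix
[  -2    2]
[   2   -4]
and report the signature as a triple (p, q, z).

step 0: pivot -2 → sign −
step 1: pivot -2 → sign −
signature = (0, 2, 0)

Answer: (0, 2, 0)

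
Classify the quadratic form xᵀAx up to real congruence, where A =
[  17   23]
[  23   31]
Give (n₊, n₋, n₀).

step 0: pivot 17 → sign +
step 1: pivot -2/17 → sign −
signature = (1, 1, 0)

Answer: (1, 1, 0)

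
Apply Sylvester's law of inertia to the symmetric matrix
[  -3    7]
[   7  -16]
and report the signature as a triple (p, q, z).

Answer: (1, 1, 0)

Derivation:
step 0: pivot -3 → sign −
step 1: pivot 1/3 → sign +
signature = (1, 1, 0)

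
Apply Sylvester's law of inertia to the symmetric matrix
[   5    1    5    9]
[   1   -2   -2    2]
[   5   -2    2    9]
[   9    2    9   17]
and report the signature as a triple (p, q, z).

step 0: pivot 5 → sign +
step 1: pivot -11/5 → sign −
step 2: pivot 12/11 → sign +
step 3: pivot 3/4 → sign +
signature = (3, 1, 0)

Answer: (3, 1, 0)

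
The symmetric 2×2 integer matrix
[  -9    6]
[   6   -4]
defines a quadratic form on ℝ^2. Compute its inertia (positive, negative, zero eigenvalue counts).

step 0: pivot -9 → sign −
step 1: row/col 1 already zero → sign 0
signature = (0, 1, 1)

Answer: (0, 1, 1)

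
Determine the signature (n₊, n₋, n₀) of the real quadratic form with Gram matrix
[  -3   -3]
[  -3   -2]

Answer: (1, 1, 0)

Derivation:
step 0: pivot -3 → sign −
step 1: pivot 1 → sign +
signature = (1, 1, 0)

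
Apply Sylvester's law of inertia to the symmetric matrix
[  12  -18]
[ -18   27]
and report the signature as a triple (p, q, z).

Answer: (1, 0, 1)

Derivation:
step 0: pivot 12 → sign +
step 1: row/col 1 already zero → sign 0
signature = (1, 0, 1)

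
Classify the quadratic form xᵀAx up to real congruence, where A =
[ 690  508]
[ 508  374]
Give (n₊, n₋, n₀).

Answer: (1, 1, 0)

Derivation:
step 0: pivot 690 → sign +
step 1: pivot -2/345 → sign −
signature = (1, 1, 0)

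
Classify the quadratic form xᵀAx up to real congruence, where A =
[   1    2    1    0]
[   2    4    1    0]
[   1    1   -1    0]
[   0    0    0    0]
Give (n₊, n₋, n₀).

step 0: pivot 1 → sign +
step 1: pivot -2 → sign −
step 2: pivot 1/2 → sign +
step 3: row/col 3 already zero → sign 0
signature = (2, 1, 1)

Answer: (2, 1, 1)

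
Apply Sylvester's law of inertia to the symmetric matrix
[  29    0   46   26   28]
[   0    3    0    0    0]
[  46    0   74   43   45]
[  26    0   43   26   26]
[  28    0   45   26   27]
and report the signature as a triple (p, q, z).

Answer: (3, 2, 0)

Derivation:
step 0: pivot 29 → sign +
step 1: pivot 3 → sign +
step 2: pivot 30/29 → sign +
step 3: pivot -3/10 → sign −
step 4: pivot -1/3 → sign −
signature = (3, 2, 0)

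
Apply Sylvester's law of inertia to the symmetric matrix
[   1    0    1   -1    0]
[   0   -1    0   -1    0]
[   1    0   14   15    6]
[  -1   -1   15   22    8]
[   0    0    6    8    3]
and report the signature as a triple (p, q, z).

Answer: (4, 1, 0)

Derivation:
step 0: pivot 1 → sign +
step 1: pivot -1 → sign −
step 2: pivot 13 → sign +
step 3: pivot 30/13 → sign +
step 4: pivot 1/15 → sign +
signature = (4, 1, 0)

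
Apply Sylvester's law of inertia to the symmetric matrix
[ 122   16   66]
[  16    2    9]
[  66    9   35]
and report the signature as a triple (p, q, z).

step 0: pivot 122 → sign +
step 1: pivot -6/61 → sign −
step 2: pivot 1/2 → sign +
signature = (2, 1, 0)

Answer: (2, 1, 0)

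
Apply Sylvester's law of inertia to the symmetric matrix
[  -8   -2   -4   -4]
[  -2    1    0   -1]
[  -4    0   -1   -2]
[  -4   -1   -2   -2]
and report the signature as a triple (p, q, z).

step 0: pivot -8 → sign −
step 1: pivot 3/2 → sign +
step 2: pivot 1/3 → sign +
step 3: row/col 3 already zero → sign 0
signature = (2, 1, 1)

Answer: (2, 1, 1)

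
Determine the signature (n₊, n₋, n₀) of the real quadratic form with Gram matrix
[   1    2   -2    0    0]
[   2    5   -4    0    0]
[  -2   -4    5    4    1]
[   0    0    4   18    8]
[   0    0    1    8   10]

step 0: pivot 1 → sign +
step 1: pivot 1 → sign +
step 2: pivot 1 → sign +
step 3: pivot 2 → sign +
step 4: pivot 1 → sign +
signature = (5, 0, 0)

Answer: (5, 0, 0)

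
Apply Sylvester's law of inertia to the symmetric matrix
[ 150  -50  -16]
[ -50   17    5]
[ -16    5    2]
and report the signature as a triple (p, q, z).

step 0: pivot 150 → sign +
step 1: pivot 1/3 → sign +
step 2: pivot -1/25 → sign −
signature = (2, 1, 0)

Answer: (2, 1, 0)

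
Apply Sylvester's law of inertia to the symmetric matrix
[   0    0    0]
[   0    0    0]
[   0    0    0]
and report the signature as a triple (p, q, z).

step 0: row/col 0 already zero → sign 0
step 1: row/col 1 already zero → sign 0
step 2: row/col 2 already zero → sign 0
signature = (0, 0, 3)

Answer: (0, 0, 3)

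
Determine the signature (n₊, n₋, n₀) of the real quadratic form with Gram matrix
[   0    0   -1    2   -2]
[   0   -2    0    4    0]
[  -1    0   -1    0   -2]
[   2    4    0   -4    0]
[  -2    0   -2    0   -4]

Answer: (1, 2, 2)

Derivation:
step 0: pivot -2 → sign −
step 1: pivot -1 → sign −
step 2: pivot 1 → sign +
step 3: row/col 3 already zero → sign 0
step 4: row/col 4 already zero → sign 0
signature = (1, 2, 2)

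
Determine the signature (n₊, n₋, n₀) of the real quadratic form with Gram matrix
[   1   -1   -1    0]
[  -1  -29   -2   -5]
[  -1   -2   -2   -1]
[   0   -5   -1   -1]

Answer: (1, 3, 0)

Derivation:
step 0: pivot 1 → sign +
step 1: pivot -30 → sign −
step 2: pivot -27/10 → sign −
step 3: pivot -2/27 → sign −
signature = (1, 3, 0)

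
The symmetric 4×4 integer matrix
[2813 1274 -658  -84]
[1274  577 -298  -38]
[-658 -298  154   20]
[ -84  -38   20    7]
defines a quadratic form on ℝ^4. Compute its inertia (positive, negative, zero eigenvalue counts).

step 0: pivot 2813 → sign +
step 1: pivot 25/2813 → sign +
step 2: pivot 2/25 → sign +
step 3: pivot 3 → sign +
signature = (4, 0, 0)

Answer: (4, 0, 0)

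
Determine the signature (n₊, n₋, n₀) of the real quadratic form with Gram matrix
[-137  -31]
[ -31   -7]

Answer: (1, 1, 0)

Derivation:
step 0: pivot -137 → sign −
step 1: pivot 2/137 → sign +
signature = (1, 1, 0)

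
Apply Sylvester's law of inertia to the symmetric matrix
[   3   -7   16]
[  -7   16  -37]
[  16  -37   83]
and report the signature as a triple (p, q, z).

Answer: (1, 2, 0)

Derivation:
step 0: pivot 3 → sign +
step 1: pivot -1/3 → sign −
step 2: pivot -2 → sign −
signature = (1, 2, 0)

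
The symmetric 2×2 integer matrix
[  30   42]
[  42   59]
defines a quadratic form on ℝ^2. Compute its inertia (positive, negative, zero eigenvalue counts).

step 0: pivot 30 → sign +
step 1: pivot 1/5 → sign +
signature = (2, 0, 0)

Answer: (2, 0, 0)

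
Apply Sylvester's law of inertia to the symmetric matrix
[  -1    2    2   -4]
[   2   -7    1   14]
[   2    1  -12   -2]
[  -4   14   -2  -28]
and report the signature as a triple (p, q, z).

Answer: (1, 2, 1)

Derivation:
step 0: pivot -1 → sign −
step 1: pivot -3 → sign −
step 2: pivot 1/3 → sign +
step 3: row/col 3 already zero → sign 0
signature = (1, 2, 1)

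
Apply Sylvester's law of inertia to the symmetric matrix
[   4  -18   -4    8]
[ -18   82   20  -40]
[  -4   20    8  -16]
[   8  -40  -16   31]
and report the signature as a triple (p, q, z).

Answer: (2, 1, 1)

Derivation:
step 0: pivot 4 → sign +
step 1: pivot 1 → sign +
step 2: pivot -1 → sign −
step 3: row/col 3 already zero → sign 0
signature = (2, 1, 1)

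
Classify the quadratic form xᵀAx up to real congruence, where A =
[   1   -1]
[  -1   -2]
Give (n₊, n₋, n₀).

Answer: (1, 1, 0)

Derivation:
step 0: pivot 1 → sign +
step 1: pivot -3 → sign −
signature = (1, 1, 0)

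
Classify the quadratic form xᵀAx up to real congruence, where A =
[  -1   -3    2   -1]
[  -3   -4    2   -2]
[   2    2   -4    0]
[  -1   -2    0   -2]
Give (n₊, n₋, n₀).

Answer: (1, 3, 0)

Derivation:
step 0: pivot -1 → sign −
step 1: pivot 5 → sign +
step 2: pivot -16/5 → sign −
step 3: pivot -3/4 → sign −
signature = (1, 3, 0)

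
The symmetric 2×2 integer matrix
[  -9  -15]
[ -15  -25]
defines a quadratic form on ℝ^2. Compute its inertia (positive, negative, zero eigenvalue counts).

step 0: pivot -9 → sign −
step 1: row/col 1 already zero → sign 0
signature = (0, 1, 1)

Answer: (0, 1, 1)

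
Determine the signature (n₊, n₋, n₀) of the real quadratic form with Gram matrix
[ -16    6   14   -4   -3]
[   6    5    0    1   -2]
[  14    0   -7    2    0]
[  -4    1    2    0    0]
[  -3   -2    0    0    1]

step 0: pivot -16 → sign −
step 1: pivot 29/4 → sign +
step 2: pivot 42/29 → sign +
step 3: pivot 1/14 → sign +
step 4: pivot -3/4 → sign −
signature = (3, 2, 0)

Answer: (3, 2, 0)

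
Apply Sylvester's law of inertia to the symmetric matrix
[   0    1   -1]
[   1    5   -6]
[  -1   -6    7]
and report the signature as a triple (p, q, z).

step 0: pivot 5 → sign +
step 1: pivot -1/5 → sign −
step 2: row/col 2 already zero → sign 0
signature = (1, 1, 1)

Answer: (1, 1, 1)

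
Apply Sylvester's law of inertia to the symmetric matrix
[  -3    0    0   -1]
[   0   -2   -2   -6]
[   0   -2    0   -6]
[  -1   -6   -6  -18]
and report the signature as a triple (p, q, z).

Answer: (2, 2, 0)

Derivation:
step 0: pivot -3 → sign −
step 1: pivot -2 → sign −
step 2: pivot 2 → sign +
step 3: pivot 1/3 → sign +
signature = (2, 2, 0)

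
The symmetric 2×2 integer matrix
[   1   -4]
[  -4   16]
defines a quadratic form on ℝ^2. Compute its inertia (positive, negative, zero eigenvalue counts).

step 0: pivot 1 → sign +
step 1: row/col 1 already zero → sign 0
signature = (1, 0, 1)

Answer: (1, 0, 1)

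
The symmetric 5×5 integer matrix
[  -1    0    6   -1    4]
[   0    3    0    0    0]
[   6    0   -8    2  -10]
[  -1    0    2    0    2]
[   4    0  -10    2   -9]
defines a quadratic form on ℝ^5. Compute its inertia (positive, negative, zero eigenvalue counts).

Answer: (3, 1, 1)

Derivation:
step 0: pivot -1 → sign −
step 1: pivot 3 → sign +
step 2: pivot 28 → sign +
step 3: pivot 3/7 → sign +
step 4: row/col 4 already zero → sign 0
signature = (3, 1, 1)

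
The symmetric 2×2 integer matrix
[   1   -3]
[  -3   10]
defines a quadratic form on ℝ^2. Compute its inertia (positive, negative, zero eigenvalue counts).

step 0: pivot 1 → sign +
step 1: pivot 1 → sign +
signature = (2, 0, 0)

Answer: (2, 0, 0)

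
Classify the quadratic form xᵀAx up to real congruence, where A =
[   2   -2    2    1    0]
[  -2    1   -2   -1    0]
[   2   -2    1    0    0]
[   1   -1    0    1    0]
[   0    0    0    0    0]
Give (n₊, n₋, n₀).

step 0: pivot 2 → sign +
step 1: pivot -1 → sign −
step 2: pivot -1 → sign −
step 3: pivot 3/2 → sign +
step 4: row/col 4 already zero → sign 0
signature = (2, 2, 1)

Answer: (2, 2, 1)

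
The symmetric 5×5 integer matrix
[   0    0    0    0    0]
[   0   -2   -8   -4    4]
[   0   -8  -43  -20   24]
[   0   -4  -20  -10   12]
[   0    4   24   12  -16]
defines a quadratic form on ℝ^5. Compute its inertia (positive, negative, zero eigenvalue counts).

step 0: pivot -2 → sign −
step 1: pivot -11 → sign −
step 2: pivot -6/11 → sign −
step 3: row/col 3 already zero → sign 0
step 4: row/col 4 already zero → sign 0
signature = (0, 3, 2)

Answer: (0, 3, 2)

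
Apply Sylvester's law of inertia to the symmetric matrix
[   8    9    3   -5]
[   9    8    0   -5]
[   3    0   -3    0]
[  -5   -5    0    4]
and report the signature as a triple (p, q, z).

step 0: pivot 8 → sign +
step 1: pivot -17/8 → sign −
step 2: pivot 21/17 → sign +
step 3: pivot 3/7 → sign +
signature = (3, 1, 0)

Answer: (3, 1, 0)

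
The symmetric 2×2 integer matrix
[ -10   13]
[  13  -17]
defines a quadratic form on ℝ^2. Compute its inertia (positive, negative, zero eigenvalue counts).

step 0: pivot -10 → sign −
step 1: pivot -1/10 → sign −
signature = (0, 2, 0)

Answer: (0, 2, 0)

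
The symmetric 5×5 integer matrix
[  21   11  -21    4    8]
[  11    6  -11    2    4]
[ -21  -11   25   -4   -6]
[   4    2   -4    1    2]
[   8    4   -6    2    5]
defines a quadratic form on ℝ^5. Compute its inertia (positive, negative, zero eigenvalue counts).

step 0: pivot 21 → sign +
step 1: pivot 5/21 → sign +
step 2: pivot 4 → sign +
step 3: pivot 1/5 → sign +
step 4: row/col 4 already zero → sign 0
signature = (4, 0, 1)

Answer: (4, 0, 1)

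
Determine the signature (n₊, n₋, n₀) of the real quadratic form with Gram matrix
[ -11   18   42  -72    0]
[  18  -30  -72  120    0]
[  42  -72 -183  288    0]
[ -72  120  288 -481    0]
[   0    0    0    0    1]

step 0: pivot -11 → sign −
step 1: pivot -6/11 → sign −
step 2: pivot -3 → sign −
step 3: pivot -1 → sign −
step 4: pivot 1 → sign +
signature = (1, 4, 0)

Answer: (1, 4, 0)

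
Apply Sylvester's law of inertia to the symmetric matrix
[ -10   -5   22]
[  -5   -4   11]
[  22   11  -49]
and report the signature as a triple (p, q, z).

Answer: (0, 3, 0)

Derivation:
step 0: pivot -10 → sign −
step 1: pivot -3/2 → sign −
step 2: pivot -3/5 → sign −
signature = (0, 3, 0)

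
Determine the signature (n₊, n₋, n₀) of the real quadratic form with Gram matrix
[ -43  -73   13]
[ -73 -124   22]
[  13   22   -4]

Answer: (0, 2, 1)

Derivation:
step 0: pivot -43 → sign −
step 1: pivot -3/43 → sign −
step 2: row/col 2 already zero → sign 0
signature = (0, 2, 1)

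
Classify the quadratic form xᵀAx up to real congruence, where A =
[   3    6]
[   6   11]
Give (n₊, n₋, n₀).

step 0: pivot 3 → sign +
step 1: pivot -1 → sign −
signature = (1, 1, 0)

Answer: (1, 1, 0)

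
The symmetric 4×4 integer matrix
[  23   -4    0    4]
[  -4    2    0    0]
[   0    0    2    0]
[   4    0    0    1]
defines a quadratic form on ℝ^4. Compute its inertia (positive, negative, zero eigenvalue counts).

step 0: pivot 23 → sign +
step 1: pivot 30/23 → sign +
step 2: pivot 2 → sign +
step 3: pivot -1/15 → sign −
signature = (3, 1, 0)

Answer: (3, 1, 0)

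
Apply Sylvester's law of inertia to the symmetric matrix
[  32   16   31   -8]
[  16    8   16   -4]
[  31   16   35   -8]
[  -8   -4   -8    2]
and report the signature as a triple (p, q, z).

Answer: (2, 1, 1)

Derivation:
step 0: pivot 32 → sign +
step 1: pivot 159/32 → sign +
step 2: pivot -8/159 → sign −
step 3: row/col 3 already zero → sign 0
signature = (2, 1, 1)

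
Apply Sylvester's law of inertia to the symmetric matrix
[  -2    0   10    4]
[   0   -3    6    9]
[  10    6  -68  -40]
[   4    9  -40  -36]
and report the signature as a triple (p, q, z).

Answer: (0, 4, 0)

Derivation:
step 0: pivot -2 → sign −
step 1: pivot -3 → sign −
step 2: pivot -6 → sign −
step 3: pivot -1/3 → sign −
signature = (0, 4, 0)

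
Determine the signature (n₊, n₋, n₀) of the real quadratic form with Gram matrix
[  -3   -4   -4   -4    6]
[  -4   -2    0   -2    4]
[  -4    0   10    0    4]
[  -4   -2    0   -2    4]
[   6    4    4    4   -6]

Answer: (3, 1, 1)

Derivation:
step 0: pivot -3 → sign −
step 1: pivot 10/3 → sign +
step 2: pivot 34/5 → sign +
step 3: pivot 6/17 → sign +
step 4: row/col 4 already zero → sign 0
signature = (3, 1, 1)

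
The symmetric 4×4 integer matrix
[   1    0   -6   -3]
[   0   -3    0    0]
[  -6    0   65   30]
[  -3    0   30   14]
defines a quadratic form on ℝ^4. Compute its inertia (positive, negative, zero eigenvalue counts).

Answer: (3, 1, 0)

Derivation:
step 0: pivot 1 → sign +
step 1: pivot -3 → sign −
step 2: pivot 29 → sign +
step 3: pivot 1/29 → sign +
signature = (3, 1, 0)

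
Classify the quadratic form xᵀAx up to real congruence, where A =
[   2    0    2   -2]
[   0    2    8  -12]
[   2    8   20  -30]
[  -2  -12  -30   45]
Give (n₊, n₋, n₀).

Answer: (2, 2, 0)

Derivation:
step 0: pivot 2 → sign +
step 1: pivot 2 → sign +
step 2: pivot -14 → sign −
step 3: pivot -3/7 → sign −
signature = (2, 2, 0)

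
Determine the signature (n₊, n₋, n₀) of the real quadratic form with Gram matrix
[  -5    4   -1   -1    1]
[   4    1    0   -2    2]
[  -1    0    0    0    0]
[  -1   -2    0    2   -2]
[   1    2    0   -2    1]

step 0: pivot -5 → sign −
step 1: pivot 21/5 → sign +
step 2: pivot 1/21 → sign +
step 3: pivot -2 → sign −
step 4: pivot -1 → sign −
signature = (2, 3, 0)

Answer: (2, 3, 0)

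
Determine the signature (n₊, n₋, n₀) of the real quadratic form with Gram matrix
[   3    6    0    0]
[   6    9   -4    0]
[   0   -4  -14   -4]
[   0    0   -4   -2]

Answer: (1, 3, 0)

Derivation:
step 0: pivot 3 → sign +
step 1: pivot -3 → sign −
step 2: pivot -26/3 → sign −
step 3: pivot -2/13 → sign −
signature = (1, 3, 0)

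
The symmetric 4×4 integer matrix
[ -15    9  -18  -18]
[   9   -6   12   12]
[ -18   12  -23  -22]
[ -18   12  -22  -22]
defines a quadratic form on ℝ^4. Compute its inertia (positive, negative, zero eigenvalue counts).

step 0: pivot -15 → sign −
step 1: pivot -3/5 → sign −
step 2: pivot 1 → sign +
step 3: pivot -2 → sign −
signature = (1, 3, 0)

Answer: (1, 3, 0)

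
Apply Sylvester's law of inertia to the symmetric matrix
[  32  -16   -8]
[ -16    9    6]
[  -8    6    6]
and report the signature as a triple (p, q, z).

step 0: pivot 32 → sign +
step 1: pivot 1 → sign +
step 2: row/col 2 already zero → sign 0
signature = (2, 0, 1)

Answer: (2, 0, 1)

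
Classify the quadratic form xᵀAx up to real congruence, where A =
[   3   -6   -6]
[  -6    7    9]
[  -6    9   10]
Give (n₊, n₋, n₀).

step 0: pivot 3 → sign +
step 1: pivot -5 → sign −
step 2: pivot -1/5 → sign −
signature = (1, 2, 0)

Answer: (1, 2, 0)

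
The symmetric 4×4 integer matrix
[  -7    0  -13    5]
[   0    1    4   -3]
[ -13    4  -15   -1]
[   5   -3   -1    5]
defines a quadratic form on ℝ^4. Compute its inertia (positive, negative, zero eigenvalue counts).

Answer: (1, 2, 1)

Derivation:
step 0: pivot -7 → sign −
step 1: pivot 1 → sign +
step 2: pivot -48/7 → sign −
step 3: row/col 3 already zero → sign 0
signature = (1, 2, 1)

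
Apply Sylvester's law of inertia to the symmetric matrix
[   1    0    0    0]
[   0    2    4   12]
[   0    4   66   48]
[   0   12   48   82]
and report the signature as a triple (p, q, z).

step 0: pivot 1 → sign +
step 1: pivot 2 → sign +
step 2: pivot 58 → sign +
step 3: pivot 2/29 → sign +
signature = (4, 0, 0)

Answer: (4, 0, 0)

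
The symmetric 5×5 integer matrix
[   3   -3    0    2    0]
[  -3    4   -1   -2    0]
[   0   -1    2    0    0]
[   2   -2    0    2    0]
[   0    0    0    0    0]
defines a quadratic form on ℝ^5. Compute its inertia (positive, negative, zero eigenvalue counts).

step 0: pivot 3 → sign +
step 1: pivot 1 → sign +
step 2: pivot 1 → sign +
step 3: pivot 2/3 → sign +
step 4: row/col 4 already zero → sign 0
signature = (4, 0, 1)

Answer: (4, 0, 1)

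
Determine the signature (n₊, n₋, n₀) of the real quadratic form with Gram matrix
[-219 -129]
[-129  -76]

Answer: (0, 2, 0)

Derivation:
step 0: pivot -219 → sign −
step 1: pivot -1/73 → sign −
signature = (0, 2, 0)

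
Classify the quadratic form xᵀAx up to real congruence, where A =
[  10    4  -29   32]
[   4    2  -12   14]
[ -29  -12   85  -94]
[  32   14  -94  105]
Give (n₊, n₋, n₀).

step 0: pivot 10 → sign +
step 1: pivot 2/5 → sign +
step 2: pivot 1/2 → sign +
step 3: pivot -1 → sign −
signature = (3, 1, 0)

Answer: (3, 1, 0)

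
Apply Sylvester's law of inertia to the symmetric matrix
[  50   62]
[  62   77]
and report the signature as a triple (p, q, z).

Answer: (2, 0, 0)

Derivation:
step 0: pivot 50 → sign +
step 1: pivot 3/25 → sign +
signature = (2, 0, 0)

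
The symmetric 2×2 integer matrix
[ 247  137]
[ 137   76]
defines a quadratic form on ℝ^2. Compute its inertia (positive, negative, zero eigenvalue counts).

step 0: pivot 247 → sign +
step 1: pivot 3/247 → sign +
signature = (2, 0, 0)

Answer: (2, 0, 0)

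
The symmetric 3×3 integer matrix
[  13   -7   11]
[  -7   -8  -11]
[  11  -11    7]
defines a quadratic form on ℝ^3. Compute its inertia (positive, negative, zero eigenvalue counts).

step 0: pivot 13 → sign +
step 1: pivot -153/13 → sign −
step 2: pivot -2/17 → sign −
signature = (1, 2, 0)

Answer: (1, 2, 0)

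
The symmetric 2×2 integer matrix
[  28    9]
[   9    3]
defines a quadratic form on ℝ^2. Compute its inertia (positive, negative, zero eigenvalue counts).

Answer: (2, 0, 0)

Derivation:
step 0: pivot 28 → sign +
step 1: pivot 3/28 → sign +
signature = (2, 0, 0)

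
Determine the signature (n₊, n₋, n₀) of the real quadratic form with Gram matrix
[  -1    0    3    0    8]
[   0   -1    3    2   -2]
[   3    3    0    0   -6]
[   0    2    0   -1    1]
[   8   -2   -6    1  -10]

step 0: pivot -1 → sign −
step 1: pivot -1 → sign −
step 2: pivot 18 → sign +
step 3: pivot 1 → sign +
step 4: pivot 1 → sign +
signature = (3, 2, 0)

Answer: (3, 2, 0)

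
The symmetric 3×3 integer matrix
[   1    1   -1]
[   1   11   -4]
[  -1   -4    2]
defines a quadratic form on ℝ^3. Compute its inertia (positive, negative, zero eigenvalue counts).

Answer: (3, 0, 0)

Derivation:
step 0: pivot 1 → sign +
step 1: pivot 10 → sign +
step 2: pivot 1/10 → sign +
signature = (3, 0, 0)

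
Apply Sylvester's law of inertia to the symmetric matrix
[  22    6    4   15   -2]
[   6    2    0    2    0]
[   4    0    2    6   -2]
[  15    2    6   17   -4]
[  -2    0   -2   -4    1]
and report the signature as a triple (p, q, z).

step 0: pivot 22 → sign +
step 1: pivot 4/11 → sign +
step 2: pivot -2 → sign −
step 3: pivot -3/4 → sign −
step 4: pivot 1/3 → sign +
signature = (3, 2, 0)

Answer: (3, 2, 0)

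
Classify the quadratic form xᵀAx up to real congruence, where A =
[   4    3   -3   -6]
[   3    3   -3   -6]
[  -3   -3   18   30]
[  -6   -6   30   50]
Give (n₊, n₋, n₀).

Answer: (3, 1, 0)

Derivation:
step 0: pivot 4 → sign +
step 1: pivot 3/4 → sign +
step 2: pivot 15 → sign +
step 3: pivot -2/5 → sign −
signature = (3, 1, 0)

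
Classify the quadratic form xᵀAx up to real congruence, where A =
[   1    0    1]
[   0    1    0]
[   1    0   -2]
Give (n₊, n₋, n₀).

step 0: pivot 1 → sign +
step 1: pivot 1 → sign +
step 2: pivot -3 → sign −
signature = (2, 1, 0)

Answer: (2, 1, 0)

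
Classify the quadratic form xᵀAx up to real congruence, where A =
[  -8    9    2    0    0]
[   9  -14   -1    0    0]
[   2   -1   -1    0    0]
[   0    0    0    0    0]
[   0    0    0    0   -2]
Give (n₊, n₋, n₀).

step 0: pivot -8 → sign −
step 1: pivot -31/8 → sign −
step 2: pivot -3/31 → sign −
step 3: pivot -2 → sign −
step 4: row/col 4 already zero → sign 0
signature = (0, 4, 1)

Answer: (0, 4, 1)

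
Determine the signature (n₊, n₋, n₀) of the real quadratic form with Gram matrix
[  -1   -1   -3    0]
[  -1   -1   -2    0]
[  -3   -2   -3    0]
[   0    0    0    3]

Answer: (2, 2, 0)

Derivation:
step 0: pivot -1 → sign −
step 1: pivot 6 → sign +
step 2: pivot -1/6 → sign −
step 3: pivot 3 → sign +
signature = (2, 2, 0)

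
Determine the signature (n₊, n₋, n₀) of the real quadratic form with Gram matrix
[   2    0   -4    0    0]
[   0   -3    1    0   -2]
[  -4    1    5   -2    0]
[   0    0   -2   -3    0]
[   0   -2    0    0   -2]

step 0: pivot 2 → sign +
step 1: pivot -3 → sign −
step 2: pivot -8/3 → sign −
step 3: pivot -3/2 → sign −
step 4: pivot -1/3 → sign −
signature = (1, 4, 0)

Answer: (1, 4, 0)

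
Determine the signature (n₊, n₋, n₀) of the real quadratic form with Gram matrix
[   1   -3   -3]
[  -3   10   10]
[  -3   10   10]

Answer: (2, 0, 1)

Derivation:
step 0: pivot 1 → sign +
step 1: pivot 1 → sign +
step 2: row/col 2 already zero → sign 0
signature = (2, 0, 1)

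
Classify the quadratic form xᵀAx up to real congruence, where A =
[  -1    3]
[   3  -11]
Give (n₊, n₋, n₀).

Answer: (0, 2, 0)

Derivation:
step 0: pivot -1 → sign −
step 1: pivot -2 → sign −
signature = (0, 2, 0)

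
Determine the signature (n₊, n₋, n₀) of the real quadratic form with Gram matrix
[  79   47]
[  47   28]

Answer: (2, 0, 0)

Derivation:
step 0: pivot 79 → sign +
step 1: pivot 3/79 → sign +
signature = (2, 0, 0)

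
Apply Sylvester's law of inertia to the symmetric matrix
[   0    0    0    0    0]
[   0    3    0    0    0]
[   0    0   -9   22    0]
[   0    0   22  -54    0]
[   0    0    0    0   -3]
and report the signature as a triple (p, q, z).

Answer: (1, 3, 1)

Derivation:
step 0: pivot 3 → sign +
step 1: pivot -9 → sign −
step 2: pivot -2/9 → sign −
step 3: pivot -3 → sign −
step 4: row/col 4 already zero → sign 0
signature = (1, 3, 1)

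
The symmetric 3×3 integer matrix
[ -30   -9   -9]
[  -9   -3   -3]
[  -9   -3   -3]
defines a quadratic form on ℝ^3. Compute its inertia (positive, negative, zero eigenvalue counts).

step 0: pivot -30 → sign −
step 1: pivot -3/10 → sign −
step 2: row/col 2 already zero → sign 0
signature = (0, 2, 1)

Answer: (0, 2, 1)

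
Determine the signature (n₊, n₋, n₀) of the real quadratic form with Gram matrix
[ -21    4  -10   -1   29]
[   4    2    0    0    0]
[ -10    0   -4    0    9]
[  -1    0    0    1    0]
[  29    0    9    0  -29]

Answer: (2, 3, 0)

Derivation:
step 0: pivot -21 → sign −
step 1: pivot 58/21 → sign +
step 2: pivot -16/29 → sign −
step 3: pivot 5/4 → sign +
step 4: pivot -3/10 → sign −
signature = (2, 3, 0)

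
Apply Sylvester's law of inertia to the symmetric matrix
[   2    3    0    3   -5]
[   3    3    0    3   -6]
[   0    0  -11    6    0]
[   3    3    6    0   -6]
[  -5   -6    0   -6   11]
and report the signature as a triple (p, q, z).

Answer: (2, 2, 1)

Derivation:
step 0: pivot 2 → sign +
step 1: pivot -3/2 → sign −
step 2: pivot -11 → sign −
step 3: pivot 3/11 → sign +
step 4: row/col 4 already zero → sign 0
signature = (2, 2, 1)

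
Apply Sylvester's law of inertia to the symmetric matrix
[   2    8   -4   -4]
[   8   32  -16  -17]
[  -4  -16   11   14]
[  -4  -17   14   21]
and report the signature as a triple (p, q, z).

step 0: pivot 2 → sign +
step 1: pivot 3 → sign +
step 2: pivot 1 → sign +
step 3: pivot -1 → sign −
signature = (3, 1, 0)

Answer: (3, 1, 0)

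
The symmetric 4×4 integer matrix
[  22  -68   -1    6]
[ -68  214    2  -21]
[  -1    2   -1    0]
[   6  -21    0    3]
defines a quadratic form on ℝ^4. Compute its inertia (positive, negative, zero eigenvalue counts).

step 0: pivot 22 → sign +
step 1: pivot 42/11 → sign +
step 2: pivot -19/14 → sign −
step 3: pivot -3/38 → sign −
signature = (2, 2, 0)

Answer: (2, 2, 0)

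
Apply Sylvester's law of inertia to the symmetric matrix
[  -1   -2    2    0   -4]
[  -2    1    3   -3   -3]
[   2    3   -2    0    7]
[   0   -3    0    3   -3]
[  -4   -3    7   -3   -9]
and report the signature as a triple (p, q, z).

step 0: pivot -1 → sign −
step 1: pivot 5 → sign +
step 2: pivot 9/5 → sign +
step 3: pivot 1 → sign +
step 4: pivot 2 → sign +
signature = (4, 1, 0)

Answer: (4, 1, 0)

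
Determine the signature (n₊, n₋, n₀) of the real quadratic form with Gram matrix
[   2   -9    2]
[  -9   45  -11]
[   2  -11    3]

step 0: pivot 2 → sign +
step 1: pivot 9/2 → sign +
step 2: pivot 1/9 → sign +
signature = (3, 0, 0)

Answer: (3, 0, 0)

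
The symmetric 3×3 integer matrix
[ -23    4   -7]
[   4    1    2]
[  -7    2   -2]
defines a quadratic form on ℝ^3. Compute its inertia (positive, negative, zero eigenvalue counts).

Answer: (1, 2, 0)

Derivation:
step 0: pivot -23 → sign −
step 1: pivot 39/23 → sign +
step 2: pivot -3/13 → sign −
signature = (1, 2, 0)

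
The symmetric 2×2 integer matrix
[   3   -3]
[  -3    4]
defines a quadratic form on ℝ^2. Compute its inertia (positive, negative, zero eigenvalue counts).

Answer: (2, 0, 0)

Derivation:
step 0: pivot 3 → sign +
step 1: pivot 1 → sign +
signature = (2, 0, 0)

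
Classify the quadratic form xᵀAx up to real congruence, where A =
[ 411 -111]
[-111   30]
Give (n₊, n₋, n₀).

Answer: (2, 0, 0)

Derivation:
step 0: pivot 411 → sign +
step 1: pivot 3/137 → sign +
signature = (2, 0, 0)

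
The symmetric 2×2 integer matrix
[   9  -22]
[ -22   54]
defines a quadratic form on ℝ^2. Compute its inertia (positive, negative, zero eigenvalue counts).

step 0: pivot 9 → sign +
step 1: pivot 2/9 → sign +
signature = (2, 0, 0)

Answer: (2, 0, 0)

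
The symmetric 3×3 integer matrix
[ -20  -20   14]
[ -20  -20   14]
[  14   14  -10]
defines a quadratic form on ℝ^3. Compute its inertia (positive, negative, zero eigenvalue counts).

step 0: pivot -20 → sign −
step 1: pivot -1/5 → sign −
step 2: row/col 2 already zero → sign 0
signature = (0, 2, 1)

Answer: (0, 2, 1)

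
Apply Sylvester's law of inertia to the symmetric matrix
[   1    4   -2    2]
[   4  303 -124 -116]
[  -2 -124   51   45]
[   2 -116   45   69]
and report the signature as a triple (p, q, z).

step 0: pivot 1 → sign +
step 1: pivot 287 → sign +
step 2: pivot 33/287 → sign +
step 3: pivot 6/11 → sign +
signature = (4, 0, 0)

Answer: (4, 0, 0)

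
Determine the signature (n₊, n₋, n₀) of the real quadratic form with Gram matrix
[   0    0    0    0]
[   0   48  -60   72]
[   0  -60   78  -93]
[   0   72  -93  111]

Answer: (2, 0, 2)

Derivation:
step 0: pivot 48 → sign +
step 1: pivot 3 → sign +
step 2: row/col 2 already zero → sign 0
step 3: row/col 3 already zero → sign 0
signature = (2, 0, 2)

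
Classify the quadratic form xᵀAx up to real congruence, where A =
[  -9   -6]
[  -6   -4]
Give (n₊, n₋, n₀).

step 0: pivot -9 → sign −
step 1: row/col 1 already zero → sign 0
signature = (0, 1, 1)

Answer: (0, 1, 1)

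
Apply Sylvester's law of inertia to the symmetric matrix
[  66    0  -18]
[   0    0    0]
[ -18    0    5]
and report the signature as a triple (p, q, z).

Answer: (2, 0, 1)

Derivation:
step 0: pivot 66 → sign +
step 1: pivot 1/11 → sign +
step 2: row/col 2 already zero → sign 0
signature = (2, 0, 1)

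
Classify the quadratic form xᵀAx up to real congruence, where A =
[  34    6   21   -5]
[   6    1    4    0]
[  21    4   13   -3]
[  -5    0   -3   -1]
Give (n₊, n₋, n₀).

Answer: (2, 2, 0)

Derivation:
step 0: pivot 34 → sign +
step 1: pivot -1/17 → sign −
step 2: pivot 3/2 → sign +
step 3: pivot -2 → sign −
signature = (2, 2, 0)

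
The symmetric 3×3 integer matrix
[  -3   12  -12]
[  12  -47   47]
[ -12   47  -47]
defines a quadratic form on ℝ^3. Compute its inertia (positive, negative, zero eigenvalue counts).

step 0: pivot -3 → sign −
step 1: pivot 1 → sign +
step 2: row/col 2 already zero → sign 0
signature = (1, 1, 1)

Answer: (1, 1, 1)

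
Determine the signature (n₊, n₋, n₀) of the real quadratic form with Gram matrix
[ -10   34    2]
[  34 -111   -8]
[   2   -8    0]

Answer: (2, 1, 0)

Derivation:
step 0: pivot -10 → sign −
step 1: pivot 23/5 → sign +
step 2: pivot 2/23 → sign +
signature = (2, 1, 0)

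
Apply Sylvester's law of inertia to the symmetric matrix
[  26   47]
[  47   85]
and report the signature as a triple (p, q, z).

Answer: (2, 0, 0)

Derivation:
step 0: pivot 26 → sign +
step 1: pivot 1/26 → sign +
signature = (2, 0, 0)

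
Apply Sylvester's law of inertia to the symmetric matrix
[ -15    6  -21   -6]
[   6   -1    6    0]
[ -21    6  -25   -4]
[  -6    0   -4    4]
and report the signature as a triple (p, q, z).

Answer: (3, 1, 0)

Derivation:
step 0: pivot -15 → sign −
step 1: pivot 7/5 → sign +
step 2: pivot 2/7 → sign +
step 3: pivot 2 → sign +
signature = (3, 1, 0)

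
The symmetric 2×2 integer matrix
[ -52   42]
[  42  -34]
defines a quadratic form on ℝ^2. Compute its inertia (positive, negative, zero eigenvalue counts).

Answer: (0, 2, 0)

Derivation:
step 0: pivot -52 → sign −
step 1: pivot -1/13 → sign −
signature = (0, 2, 0)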